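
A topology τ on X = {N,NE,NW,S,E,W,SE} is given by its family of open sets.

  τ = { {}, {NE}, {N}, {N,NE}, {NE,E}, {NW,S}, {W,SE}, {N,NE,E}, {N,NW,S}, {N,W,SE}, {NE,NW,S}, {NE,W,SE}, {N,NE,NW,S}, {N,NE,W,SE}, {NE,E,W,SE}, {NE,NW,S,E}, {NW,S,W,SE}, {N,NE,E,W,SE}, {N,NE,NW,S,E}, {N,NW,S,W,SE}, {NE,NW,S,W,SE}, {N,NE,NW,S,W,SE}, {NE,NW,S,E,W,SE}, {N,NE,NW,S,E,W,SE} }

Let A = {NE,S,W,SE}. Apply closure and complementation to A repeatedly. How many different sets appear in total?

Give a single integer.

closure: X∖int(X∖A) = X∖{N} = {NE,NW,S,E,W,SE}
Let k=closure and c=complement:
  1. A     = {NE,S,W,SE}
  2. kA    = {NE,NW,S,E,W,SE}
  3. cA    = {N,NW,E}
  4. ckA   = {N}
  5. kcA   = {N,NW,S,E}
  6. ckcA  = {NE,W,SE}
  7. kckcA = {NE,E,W,SE}
  8. ckckcA = {N,NW,S}
— saturated at 8

8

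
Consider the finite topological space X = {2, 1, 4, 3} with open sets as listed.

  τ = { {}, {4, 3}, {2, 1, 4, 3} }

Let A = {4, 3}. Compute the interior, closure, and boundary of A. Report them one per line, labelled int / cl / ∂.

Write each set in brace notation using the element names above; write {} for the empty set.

int(A) = {4, 3}
cl(A)  = {2, 1, 4, 3}
∂A     = {2, 1}

open subsets of A: {}, {4, 3}; so int(A) = {4, 3}
closure: X∖int(X∖A) = X∖{} = {2, 1, 4, 3}
∂A = {2, 1, 4, 3} minus {4, 3} = {2, 1}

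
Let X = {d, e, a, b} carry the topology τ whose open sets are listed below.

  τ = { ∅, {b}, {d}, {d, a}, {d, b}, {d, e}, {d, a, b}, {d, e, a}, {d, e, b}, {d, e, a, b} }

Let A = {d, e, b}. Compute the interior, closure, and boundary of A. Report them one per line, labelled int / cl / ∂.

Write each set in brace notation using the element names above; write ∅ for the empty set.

int(A) = {d, e, b}
cl(A)  = {d, e, a, b}
∂A     = {a}

interior: largest open inside A is {d, e, b} (from ∅, {b}, {d}, {d, e}, {d, b}, {d, e, b})
cl via duality: int({a}) = ∅, so X∖∅ = {d, e, a, b}
cl∖int = {a}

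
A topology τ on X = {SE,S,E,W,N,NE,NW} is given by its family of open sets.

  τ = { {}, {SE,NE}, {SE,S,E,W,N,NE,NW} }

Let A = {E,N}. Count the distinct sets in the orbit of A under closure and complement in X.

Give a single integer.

6

complement {SE,S,W,NE,NW}; its interior {SE,NE}; cl(A) = X∖{SE,NE} = {S,E,W,N,NW}
With k = closure, c = complement:
  1. A     = {E,N}
  2. kA    = {S,E,W,N,NW}
  3. cA    = {SE,S,W,NE,NW}
  4. ckA   = {SE,NE}
  5. kcA   = {SE,S,E,W,N,NE,NW}
  6. ckcA  = {}
k, c of each give nothing new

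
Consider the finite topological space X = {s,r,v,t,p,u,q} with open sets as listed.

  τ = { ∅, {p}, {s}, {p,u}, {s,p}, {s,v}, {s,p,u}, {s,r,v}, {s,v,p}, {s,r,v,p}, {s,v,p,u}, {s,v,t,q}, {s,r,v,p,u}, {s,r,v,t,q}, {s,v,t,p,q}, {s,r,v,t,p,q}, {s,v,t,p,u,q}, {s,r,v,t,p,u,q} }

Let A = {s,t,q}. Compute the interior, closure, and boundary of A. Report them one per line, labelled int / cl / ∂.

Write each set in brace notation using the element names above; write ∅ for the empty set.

int(A) = {s}
cl(A)  = {s,r,v,t,q}
∂A     = {r,v,t,q}

open subsets of A: ∅, {s}; so int(A) = {s}
closure: X∖int(X∖A) = X∖{p,u} = {s,r,v,t,q}
∂A = {s,r,v,t,q} minus {s} = {r,v,t,q}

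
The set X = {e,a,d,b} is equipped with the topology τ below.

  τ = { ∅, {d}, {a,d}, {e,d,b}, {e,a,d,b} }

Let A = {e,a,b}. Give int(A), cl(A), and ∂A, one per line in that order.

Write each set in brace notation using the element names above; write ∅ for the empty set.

interior: largest open inside A is ∅ (from ∅)
cl via duality: int({d}) = {d}, so X∖{d} = {e,a,b}
cl∖int = {e,a,b}

int(A) = ∅
cl(A)  = {e,a,b}
∂A     = {e,a,b}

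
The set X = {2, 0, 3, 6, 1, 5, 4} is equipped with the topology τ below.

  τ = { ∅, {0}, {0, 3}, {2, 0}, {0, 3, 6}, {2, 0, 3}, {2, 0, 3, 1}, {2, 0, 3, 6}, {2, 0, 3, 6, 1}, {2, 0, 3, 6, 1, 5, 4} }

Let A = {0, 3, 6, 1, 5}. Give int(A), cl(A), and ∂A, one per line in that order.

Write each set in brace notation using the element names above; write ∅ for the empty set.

U open, U⊆A: ∅, {0}, {0, 3}, {0, 3, 6}. int(A) = ⋃ = {0, 3, 6}
X∖A={2, 4}, int(X∖A)=∅, hence cl(A)={2, 0, 3, 6, 1, 5, 4}
∂A: remove int from cl → {2, 1, 5, 4}

int(A) = {0, 3, 6}
cl(A)  = {2, 0, 3, 6, 1, 5, 4}
∂A     = {2, 1, 5, 4}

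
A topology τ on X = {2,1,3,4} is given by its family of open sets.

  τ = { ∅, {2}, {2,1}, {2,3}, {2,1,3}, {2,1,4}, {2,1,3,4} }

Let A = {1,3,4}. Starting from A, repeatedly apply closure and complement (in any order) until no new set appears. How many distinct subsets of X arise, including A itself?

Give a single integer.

complement {2}; its interior {2}; cl(A) = X∖{2} = {1,3,4}
With k = closure, c = complement:
  1. A     = {1,3,4}
  2. cA    = {2}
  3. kcA   = {2,1,3,4}
  4. ckcA  = ∅
k, c of each give nothing new

4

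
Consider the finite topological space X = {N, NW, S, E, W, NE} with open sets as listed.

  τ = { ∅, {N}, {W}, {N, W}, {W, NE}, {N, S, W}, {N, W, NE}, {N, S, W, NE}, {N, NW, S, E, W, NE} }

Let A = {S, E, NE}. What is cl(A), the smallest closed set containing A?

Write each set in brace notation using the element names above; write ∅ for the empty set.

closure: X∖int(X∖A) = X∖{N, W} = {NW, S, E, NE}

{NW, S, E, NE}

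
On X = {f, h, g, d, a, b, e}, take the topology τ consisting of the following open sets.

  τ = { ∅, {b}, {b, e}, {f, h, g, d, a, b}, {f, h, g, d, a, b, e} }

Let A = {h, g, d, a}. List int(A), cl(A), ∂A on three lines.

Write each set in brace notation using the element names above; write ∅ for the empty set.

int(A) = ∅
cl(A)  = {f, h, g, d, a}
∂A     = {f, h, g, d, a}

U open, U⊆A: ∅. int(A) = ⋃ = ∅
X∖A={f, b, e}, int(X∖A)={b, e}, hence cl(A)={f, h, g, d, a}
∂A: remove int from cl → {f, h, g, d, a}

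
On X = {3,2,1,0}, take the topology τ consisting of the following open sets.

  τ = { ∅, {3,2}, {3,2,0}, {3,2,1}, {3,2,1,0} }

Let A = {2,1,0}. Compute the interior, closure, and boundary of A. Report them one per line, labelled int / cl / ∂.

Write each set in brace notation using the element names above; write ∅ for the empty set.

opens ⊆ A: ∅; union → int = ∅
complement {3}; its interior ∅; cl(A) = X∖∅ = {3,2,1,0}
boundary = {3,2,1,0} ∖ ∅ = {3,2,1,0}

int(A) = ∅
cl(A)  = {3,2,1,0}
∂A     = {3,2,1,0}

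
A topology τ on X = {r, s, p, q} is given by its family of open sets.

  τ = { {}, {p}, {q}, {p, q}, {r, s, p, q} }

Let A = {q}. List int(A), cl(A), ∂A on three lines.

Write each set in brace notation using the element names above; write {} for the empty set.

open subsets of A: {}, {q}; so int(A) = {q}
closure: X∖int(X∖A) = X∖{p} = {r, s, q}
∂A = {r, s, q} minus {q} = {r, s}

int(A) = {q}
cl(A)  = {r, s, q}
∂A     = {r, s}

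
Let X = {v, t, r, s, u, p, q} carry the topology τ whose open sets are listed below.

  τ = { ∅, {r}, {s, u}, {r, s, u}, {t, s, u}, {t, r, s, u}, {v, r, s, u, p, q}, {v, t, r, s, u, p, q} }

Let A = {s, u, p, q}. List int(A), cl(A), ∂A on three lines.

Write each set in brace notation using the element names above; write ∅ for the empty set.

U open, U⊆A: ∅, {s, u}. int(A) = ⋃ = {s, u}
X∖A={v, t, r}, int(X∖A)={r}, hence cl(A)={v, t, s, u, p, q}
∂A: remove int from cl → {v, t, p, q}

int(A) = {s, u}
cl(A)  = {v, t, s, u, p, q}
∂A     = {v, t, p, q}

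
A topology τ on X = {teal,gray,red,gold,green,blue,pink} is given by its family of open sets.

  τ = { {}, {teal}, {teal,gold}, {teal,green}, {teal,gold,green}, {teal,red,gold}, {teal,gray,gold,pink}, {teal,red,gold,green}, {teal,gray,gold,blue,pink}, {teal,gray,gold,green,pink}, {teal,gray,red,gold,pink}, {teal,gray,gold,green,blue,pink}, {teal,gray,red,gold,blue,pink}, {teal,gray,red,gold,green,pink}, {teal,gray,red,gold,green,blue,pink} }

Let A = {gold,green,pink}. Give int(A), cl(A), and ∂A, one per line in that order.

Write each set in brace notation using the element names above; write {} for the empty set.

int(A) = {}
cl(A)  = {gray,red,gold,green,blue,pink}
∂A     = {gray,red,gold,green,blue,pink}

open subsets of A: {}; so int(A) = {}
closure: X∖int(X∖A) = X∖{teal} = {gray,red,gold,green,blue,pink}
∂A = {gray,red,gold,green,blue,pink} minus {} = {gray,red,gold,green,blue,pink}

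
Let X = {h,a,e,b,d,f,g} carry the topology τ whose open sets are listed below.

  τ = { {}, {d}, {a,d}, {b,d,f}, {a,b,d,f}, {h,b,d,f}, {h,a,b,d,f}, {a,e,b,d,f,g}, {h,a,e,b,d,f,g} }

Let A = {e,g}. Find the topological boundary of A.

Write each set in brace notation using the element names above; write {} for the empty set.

interior: largest open inside A is {} (from {})
cl via duality: int({h,a,b,d,f}) = {h,a,b,d,f}, so X∖{h,a,b,d,f} = {e,g}
cl∖int = {e,g}

{e,g}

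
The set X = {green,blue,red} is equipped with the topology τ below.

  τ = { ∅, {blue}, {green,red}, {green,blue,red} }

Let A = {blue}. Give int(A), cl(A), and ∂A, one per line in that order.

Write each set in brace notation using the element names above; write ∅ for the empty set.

int(A) = {blue}
cl(A)  = {blue}
∂A     = ∅

open subsets of A: ∅, {blue}; so int(A) = {blue}
closure: X∖int(X∖A) = X∖{green,red} = {blue}
∂A = {blue} minus {blue} = ∅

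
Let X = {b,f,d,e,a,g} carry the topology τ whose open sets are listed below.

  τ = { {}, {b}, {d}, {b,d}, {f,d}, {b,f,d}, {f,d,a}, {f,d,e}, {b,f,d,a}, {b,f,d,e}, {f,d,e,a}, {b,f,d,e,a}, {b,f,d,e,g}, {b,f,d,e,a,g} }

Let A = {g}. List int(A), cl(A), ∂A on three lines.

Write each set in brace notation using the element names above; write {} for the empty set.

opens ⊆ A: {}; union → int = {}
complement {b,f,d,e,a}; its interior {b,f,d,e,a}; cl(A) = X∖{b,f,d,e,a} = {g}
boundary = {g} ∖ {} = {g}

int(A) = {}
cl(A)  = {g}
∂A     = {g}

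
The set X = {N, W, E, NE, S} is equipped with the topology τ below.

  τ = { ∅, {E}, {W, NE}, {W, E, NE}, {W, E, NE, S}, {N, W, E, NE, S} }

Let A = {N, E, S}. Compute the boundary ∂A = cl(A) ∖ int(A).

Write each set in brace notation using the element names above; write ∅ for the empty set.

opens ⊆ A: ∅, {E}; union → int = {E}
complement {W, NE}; its interior {W, NE}; cl(A) = X∖{W, NE} = {N, E, S}
boundary = {N, E, S} ∖ {E} = {N, S}

{N, S}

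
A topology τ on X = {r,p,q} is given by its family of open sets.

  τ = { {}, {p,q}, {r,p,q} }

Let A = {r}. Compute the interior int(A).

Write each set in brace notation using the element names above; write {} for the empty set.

{}

open subsets of A: {}; so int(A) = {}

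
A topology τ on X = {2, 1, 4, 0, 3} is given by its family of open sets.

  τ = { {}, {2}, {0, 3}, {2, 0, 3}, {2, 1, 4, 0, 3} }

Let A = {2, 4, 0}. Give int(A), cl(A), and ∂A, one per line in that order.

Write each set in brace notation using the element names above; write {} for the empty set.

interior: largest open inside A is {2} (from {}, {2})
cl via duality: int({1, 3}) = {}, so X∖{} = {2, 1, 4, 0, 3}
cl∖int = {1, 4, 0, 3}

int(A) = {2}
cl(A)  = {2, 1, 4, 0, 3}
∂A     = {1, 4, 0, 3}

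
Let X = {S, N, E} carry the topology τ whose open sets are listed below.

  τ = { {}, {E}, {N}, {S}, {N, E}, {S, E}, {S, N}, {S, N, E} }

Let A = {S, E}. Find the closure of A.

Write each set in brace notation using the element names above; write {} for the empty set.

{S, E}

X∖A={N}, int(X∖A)={N}, hence cl(A)={S, E}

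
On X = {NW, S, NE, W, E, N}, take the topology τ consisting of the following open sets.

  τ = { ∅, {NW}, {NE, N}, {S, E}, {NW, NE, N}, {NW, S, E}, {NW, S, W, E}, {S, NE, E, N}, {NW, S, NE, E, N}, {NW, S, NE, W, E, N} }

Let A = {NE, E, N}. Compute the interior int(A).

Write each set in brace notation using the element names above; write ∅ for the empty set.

{NE, N}

opens ⊆ A: ∅, {NE, N}; union → int = {NE, N}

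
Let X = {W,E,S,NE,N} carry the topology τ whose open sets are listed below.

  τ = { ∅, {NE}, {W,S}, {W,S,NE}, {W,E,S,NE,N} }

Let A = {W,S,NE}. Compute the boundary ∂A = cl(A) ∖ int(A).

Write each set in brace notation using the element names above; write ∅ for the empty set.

U open, U⊆A: ∅, {NE}, {W,S}, {W,S,NE}. int(A) = ⋃ = {W,S,NE}
X∖A={E,N}, int(X∖A)=∅, hence cl(A)={W,E,S,NE,N}
∂A: remove int from cl → {E,N}

{E,N}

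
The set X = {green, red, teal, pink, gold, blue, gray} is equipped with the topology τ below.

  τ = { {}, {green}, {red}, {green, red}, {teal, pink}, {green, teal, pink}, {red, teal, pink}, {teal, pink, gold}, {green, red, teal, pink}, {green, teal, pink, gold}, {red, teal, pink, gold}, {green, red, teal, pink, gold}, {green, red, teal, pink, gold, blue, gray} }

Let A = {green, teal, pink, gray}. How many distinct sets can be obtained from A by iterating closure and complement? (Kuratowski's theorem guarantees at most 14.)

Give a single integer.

complement {red, gold, blue}; its interior {red}; cl(A) = X∖{red} = {green, teal, pink, gold, blue, gray}
With k = closure, c = complement:
  1. A     = {green, teal, pink, gray}
  2. kA    = {green, teal, pink, gold, blue, gray}
  3. cA    = {red, gold, blue}
  4. ckA   = {red}
  5. kcA   = {red, gold, blue, gray}
  6. kckA  = {red, blue, gray}
  7. ckcA  = {green, teal, pink}
  8. ckckA = {green, teal, pink, gold}
k, c of each give nothing new

8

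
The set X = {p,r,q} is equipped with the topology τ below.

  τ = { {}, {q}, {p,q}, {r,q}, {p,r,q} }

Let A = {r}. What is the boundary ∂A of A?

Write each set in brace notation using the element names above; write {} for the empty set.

{r}

open subsets of A: {}; so int(A) = {}
closure: X∖int(X∖A) = X∖{p,q} = {r}
∂A = {r} minus {} = {r}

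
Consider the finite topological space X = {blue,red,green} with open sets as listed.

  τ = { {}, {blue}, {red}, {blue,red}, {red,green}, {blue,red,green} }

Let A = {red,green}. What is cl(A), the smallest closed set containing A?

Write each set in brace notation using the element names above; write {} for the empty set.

complement {blue}; its interior {blue}; cl(A) = X∖{blue} = {red,green}

{red,green}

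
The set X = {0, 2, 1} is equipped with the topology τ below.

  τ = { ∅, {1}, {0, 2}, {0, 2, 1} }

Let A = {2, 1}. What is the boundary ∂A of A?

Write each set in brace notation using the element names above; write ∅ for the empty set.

{0, 2}

opens ⊆ A: ∅, {1}; union → int = {1}
complement {0}; its interior ∅; cl(A) = X∖∅ = {0, 2, 1}
boundary = {0, 2, 1} ∖ {1} = {0, 2}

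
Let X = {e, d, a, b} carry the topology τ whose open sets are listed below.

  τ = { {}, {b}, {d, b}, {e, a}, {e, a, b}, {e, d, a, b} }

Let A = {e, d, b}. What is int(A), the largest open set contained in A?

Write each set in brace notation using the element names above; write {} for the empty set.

{d, b}

U open, U⊆A: {}, {b}, {d, b}. int(A) = ⋃ = {d, b}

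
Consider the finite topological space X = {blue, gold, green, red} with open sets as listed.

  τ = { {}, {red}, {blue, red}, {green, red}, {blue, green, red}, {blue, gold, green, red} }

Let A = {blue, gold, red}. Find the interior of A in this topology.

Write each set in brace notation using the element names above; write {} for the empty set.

{blue, red}

opens ⊆ A: {}, {red}, {blue, red}; union → int = {blue, red}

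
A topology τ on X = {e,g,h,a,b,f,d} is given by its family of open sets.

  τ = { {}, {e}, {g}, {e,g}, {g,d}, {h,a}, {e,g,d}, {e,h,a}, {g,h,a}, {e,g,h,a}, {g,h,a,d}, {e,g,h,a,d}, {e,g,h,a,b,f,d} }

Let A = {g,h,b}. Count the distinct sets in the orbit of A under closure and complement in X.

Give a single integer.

12

complement {e,a,f,d}; its interior {e}; cl(A) = X∖{e} = {g,h,a,b,f,d}
With k = closure, c = complement:
  1. A     = {g,h,b}
  2. kA    = {g,h,a,b,f,d}
  3. cA    = {e,a,f,d}
  4. ckA   = {e}
  5. kcA   = {e,h,a,b,f,d}
  6. kckA  = {e,b,f}
  7. ckcA  = {g}
  8. ckckA = {g,h,a,d}
  9. kckcA = {g,b,f,d}
  10. ckckcA = {e,h,a}
  11. kckckcA = {e,h,a,b,f}
  12. ckckckcA = {g,d}
k, c of each give nothing new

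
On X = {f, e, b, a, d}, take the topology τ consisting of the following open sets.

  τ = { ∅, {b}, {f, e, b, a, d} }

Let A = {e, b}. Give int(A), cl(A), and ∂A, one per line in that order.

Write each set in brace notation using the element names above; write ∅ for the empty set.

int(A) = {b}
cl(A)  = {f, e, b, a, d}
∂A     = {f, e, a, d}

opens ⊆ A: ∅, {b}; union → int = {b}
complement {f, a, d}; its interior ∅; cl(A) = X∖∅ = {f, e, b, a, d}
boundary = {f, e, b, a, d} ∖ {b} = {f, e, a, d}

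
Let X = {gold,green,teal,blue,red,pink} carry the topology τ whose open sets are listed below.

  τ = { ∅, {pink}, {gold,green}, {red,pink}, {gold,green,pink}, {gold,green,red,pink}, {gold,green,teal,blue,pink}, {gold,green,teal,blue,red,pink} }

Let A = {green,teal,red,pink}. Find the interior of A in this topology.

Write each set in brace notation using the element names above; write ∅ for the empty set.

U open, U⊆A: ∅, {pink}, {red,pink}. int(A) = ⋃ = {red,pink}

{red,pink}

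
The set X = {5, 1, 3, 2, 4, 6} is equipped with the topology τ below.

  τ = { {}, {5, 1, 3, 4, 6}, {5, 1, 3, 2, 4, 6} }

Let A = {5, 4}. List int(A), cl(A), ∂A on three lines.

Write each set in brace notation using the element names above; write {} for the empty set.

U open, U⊆A: {}. int(A) = ⋃ = {}
X∖A={1, 3, 2, 6}, int(X∖A)={}, hence cl(A)={5, 1, 3, 2, 4, 6}
∂A: remove int from cl → {5, 1, 3, 2, 4, 6}

int(A) = {}
cl(A)  = {5, 1, 3, 2, 4, 6}
∂A     = {5, 1, 3, 2, 4, 6}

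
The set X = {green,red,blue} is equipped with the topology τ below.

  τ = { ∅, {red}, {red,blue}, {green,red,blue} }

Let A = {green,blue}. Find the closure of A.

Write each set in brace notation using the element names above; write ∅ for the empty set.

closure: X∖int(X∖A) = X∖{red} = {green,blue}

{green,blue}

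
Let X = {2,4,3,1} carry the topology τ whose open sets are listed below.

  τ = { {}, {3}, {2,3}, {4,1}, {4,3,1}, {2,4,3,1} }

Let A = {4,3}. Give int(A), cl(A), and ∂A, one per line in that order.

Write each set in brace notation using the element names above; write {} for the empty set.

interior: largest open inside A is {3} (from {}, {3})
cl via duality: int({2,1}) = {}, so X∖{} = {2,4,3,1}
cl∖int = {2,4,1}

int(A) = {3}
cl(A)  = {2,4,3,1}
∂A     = {2,4,1}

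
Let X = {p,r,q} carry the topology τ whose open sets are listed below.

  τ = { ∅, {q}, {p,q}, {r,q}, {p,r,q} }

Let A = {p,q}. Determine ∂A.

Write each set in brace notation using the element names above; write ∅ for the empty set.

interior: largest open inside A is {p,q} (from ∅, {q}, {p,q})
cl via duality: int({r}) = ∅, so X∖∅ = {p,r,q}
cl∖int = {r}

{r}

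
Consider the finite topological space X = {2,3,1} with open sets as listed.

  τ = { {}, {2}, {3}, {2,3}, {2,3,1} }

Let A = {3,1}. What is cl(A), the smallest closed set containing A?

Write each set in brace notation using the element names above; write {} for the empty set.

{3,1}

cl via duality: int({2}) = {2}, so X∖{2} = {3,1}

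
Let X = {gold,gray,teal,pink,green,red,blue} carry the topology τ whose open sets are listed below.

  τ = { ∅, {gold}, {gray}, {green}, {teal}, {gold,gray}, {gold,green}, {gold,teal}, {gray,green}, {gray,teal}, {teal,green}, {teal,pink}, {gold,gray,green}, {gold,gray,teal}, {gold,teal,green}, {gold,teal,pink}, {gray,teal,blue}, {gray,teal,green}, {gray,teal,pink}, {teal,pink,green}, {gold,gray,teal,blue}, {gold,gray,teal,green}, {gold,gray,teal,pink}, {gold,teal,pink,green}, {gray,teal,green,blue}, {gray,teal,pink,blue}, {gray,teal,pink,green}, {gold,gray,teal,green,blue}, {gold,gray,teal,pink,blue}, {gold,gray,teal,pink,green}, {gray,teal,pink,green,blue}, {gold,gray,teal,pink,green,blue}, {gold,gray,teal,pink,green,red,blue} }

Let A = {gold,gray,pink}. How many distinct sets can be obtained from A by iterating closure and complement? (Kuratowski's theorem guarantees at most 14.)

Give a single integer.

X∖A={teal,green,red,blue}, int(X∖A)={teal,green}, hence cl(A)={gold,gray,pink,red,blue}
Orbit (k=closure, c=complement):
  1. A     = {gold,gray,pink}
  2. kA    = {gold,gray,pink,red,blue}
  3. cA    = {teal,green,red,blue}
  4. ckA   = {teal,green}
  5. kcA   = {teal,pink,green,red,blue}
  6. ckcA  = {gold,gray}
  7. kckcA = {gold,gray,red,blue}
  8. ckckcA = {teal,pink,green}
(closed under both — stop)

8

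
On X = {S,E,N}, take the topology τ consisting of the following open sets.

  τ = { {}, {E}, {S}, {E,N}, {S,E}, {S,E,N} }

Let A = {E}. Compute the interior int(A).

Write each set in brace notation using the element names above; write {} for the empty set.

{E}

opens ⊆ A: {}, {E}; union → int = {E}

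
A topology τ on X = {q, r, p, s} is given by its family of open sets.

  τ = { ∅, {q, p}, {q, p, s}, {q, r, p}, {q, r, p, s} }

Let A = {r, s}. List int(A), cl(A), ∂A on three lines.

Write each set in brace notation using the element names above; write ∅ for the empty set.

U open, U⊆A: ∅. int(A) = ⋃ = ∅
X∖A={q, p}, int(X∖A)={q, p}, hence cl(A)={r, s}
∂A: remove int from cl → {r, s}

int(A) = ∅
cl(A)  = {r, s}
∂A     = {r, s}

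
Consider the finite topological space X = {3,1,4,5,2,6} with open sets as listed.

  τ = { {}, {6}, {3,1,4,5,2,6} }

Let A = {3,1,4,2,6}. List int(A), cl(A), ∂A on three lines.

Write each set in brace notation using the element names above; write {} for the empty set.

opens ⊆ A: {}, {6}; union → int = {6}
complement {5}; its interior {}; cl(A) = X∖{} = {3,1,4,5,2,6}
boundary = {3,1,4,5,2,6} ∖ {6} = {3,1,4,5,2}

int(A) = {6}
cl(A)  = {3,1,4,5,2,6}
∂A     = {3,1,4,5,2}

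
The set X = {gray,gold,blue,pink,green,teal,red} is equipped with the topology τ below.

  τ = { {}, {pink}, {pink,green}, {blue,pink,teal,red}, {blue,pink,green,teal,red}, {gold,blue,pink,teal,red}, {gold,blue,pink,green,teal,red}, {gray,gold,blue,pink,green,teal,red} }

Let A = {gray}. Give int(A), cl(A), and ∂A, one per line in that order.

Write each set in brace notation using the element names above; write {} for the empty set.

int(A) = {}
cl(A)  = {gray}
∂A     = {gray}

open subsets of A: {}; so int(A) = {}
closure: X∖int(X∖A) = X∖{gold,blue,pink,green,teal,red} = {gray}
∂A = {gray} minus {} = {gray}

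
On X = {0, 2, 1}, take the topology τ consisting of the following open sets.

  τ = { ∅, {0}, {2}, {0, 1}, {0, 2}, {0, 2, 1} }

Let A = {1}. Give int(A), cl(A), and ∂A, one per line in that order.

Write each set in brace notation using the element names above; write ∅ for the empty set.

open subsets of A: ∅; so int(A) = ∅
closure: X∖int(X∖A) = X∖{0, 2} = {1}
∂A = {1} minus ∅ = {1}

int(A) = ∅
cl(A)  = {1}
∂A     = {1}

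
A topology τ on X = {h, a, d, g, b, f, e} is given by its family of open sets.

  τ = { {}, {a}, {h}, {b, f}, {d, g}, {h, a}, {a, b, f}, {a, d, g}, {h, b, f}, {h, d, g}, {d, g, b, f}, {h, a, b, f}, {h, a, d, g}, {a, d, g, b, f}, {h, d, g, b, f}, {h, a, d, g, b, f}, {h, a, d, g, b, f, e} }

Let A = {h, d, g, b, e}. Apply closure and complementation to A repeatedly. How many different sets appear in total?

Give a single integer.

cl via duality: int({a, f}) = {a}, so X∖{a} = {h, d, g, b, f, e}
Write k for closure, c for complement:
  1. A     = {h, d, g, b, e}
  2. kA    = {h, d, g, b, f, e}
  3. cA    = {a, f}
  4. ckA   = {a}
  5. kcA   = {a, b, f, e}
  6. kckA  = {a, e}
  7. ckcA  = {h, d, g}
  8. ckckA = {h, d, g, b, f}
  9. kckcA = {h, d, g, e}
  10. ckckcA = {a, b, f}
applying k or c yields no new set

10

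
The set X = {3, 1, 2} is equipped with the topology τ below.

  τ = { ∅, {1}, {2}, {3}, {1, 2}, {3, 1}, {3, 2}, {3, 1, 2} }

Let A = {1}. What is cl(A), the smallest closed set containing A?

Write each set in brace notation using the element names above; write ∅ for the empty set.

complement {3, 2}; its interior {3, 2}; cl(A) = X∖{3, 2} = {1}

{1}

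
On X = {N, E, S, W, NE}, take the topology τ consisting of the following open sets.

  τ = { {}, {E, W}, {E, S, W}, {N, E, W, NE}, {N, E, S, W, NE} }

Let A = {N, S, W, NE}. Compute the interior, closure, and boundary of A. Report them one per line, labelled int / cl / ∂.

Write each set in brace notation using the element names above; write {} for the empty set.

int(A) = {}
cl(A)  = {N, E, S, W, NE}
∂A     = {N, E, S, W, NE}

interior: largest open inside A is {} (from {})
cl via duality: int({E}) = {}, so X∖{} = {N, E, S, W, NE}
cl∖int = {N, E, S, W, NE}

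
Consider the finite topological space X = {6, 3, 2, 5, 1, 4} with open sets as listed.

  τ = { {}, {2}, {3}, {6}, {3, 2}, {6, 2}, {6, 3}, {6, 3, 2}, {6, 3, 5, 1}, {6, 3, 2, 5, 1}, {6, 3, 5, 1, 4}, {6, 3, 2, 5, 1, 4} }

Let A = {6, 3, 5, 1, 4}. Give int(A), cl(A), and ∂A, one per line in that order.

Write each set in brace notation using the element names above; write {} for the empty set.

open subsets of A: {}, {3}, {6}, {6, 3}, {6, 3, 5, 1}, {6, 3, 5, 1, 4}; so int(A) = {6, 3, 5, 1, 4}
closure: X∖int(X∖A) = X∖{2} = {6, 3, 5, 1, 4}
∂A = {6, 3, 5, 1, 4} minus {6, 3, 5, 1, 4} = {}

int(A) = {6, 3, 5, 1, 4}
cl(A)  = {6, 3, 5, 1, 4}
∂A     = {}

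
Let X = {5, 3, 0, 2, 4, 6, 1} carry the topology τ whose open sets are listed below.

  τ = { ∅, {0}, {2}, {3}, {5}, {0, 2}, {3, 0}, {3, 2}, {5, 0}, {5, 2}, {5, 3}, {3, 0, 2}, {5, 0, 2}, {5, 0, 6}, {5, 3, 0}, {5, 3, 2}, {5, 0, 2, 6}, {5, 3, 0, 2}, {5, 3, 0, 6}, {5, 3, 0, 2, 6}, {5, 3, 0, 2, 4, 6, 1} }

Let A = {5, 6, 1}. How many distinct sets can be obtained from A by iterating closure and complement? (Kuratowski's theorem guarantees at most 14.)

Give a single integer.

6

complement {3, 0, 2, 4}; its interior {3, 0, 2}; cl(A) = X∖{3, 0, 2} = {5, 4, 6, 1}
With k = closure, c = complement:
  1. A     = {5, 6, 1}
  2. kA    = {5, 4, 6, 1}
  3. cA    = {3, 0, 2, 4}
  4. ckA   = {3, 0, 2}
  5. kcA   = {3, 0, 2, 4, 6, 1}
  6. ckcA  = {5}
k, c of each give nothing new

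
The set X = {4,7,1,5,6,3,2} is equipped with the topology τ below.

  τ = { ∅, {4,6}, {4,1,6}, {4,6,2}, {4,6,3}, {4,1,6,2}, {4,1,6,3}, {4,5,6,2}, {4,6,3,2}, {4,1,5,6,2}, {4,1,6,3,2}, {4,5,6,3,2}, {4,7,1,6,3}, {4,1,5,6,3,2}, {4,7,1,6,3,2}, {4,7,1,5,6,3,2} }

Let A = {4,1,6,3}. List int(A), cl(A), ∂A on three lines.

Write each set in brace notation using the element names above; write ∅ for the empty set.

int(A) = {4,1,6,3}
cl(A)  = {4,7,1,5,6,3,2}
∂A     = {7,5,2}

open subsets of A: ∅, {4,6}, {4,6,3}, {4,1,6}, {4,1,6,3}; so int(A) = {4,1,6,3}
closure: X∖int(X∖A) = X∖∅ = {4,7,1,5,6,3,2}
∂A = {4,7,1,5,6,3,2} minus {4,1,6,3} = {7,5,2}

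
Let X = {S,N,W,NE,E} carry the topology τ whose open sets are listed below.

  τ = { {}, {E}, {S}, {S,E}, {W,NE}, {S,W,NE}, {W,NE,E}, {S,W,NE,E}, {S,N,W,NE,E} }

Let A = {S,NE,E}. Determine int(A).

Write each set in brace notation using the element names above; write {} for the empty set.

{S,E}

U open, U⊆A: {}, {S}, {E}, {S,E}. int(A) = ⋃ = {S,E}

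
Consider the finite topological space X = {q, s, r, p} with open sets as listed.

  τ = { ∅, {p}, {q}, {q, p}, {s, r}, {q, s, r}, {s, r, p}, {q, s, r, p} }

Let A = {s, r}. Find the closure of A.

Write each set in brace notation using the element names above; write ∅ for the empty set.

closure: X∖int(X∖A) = X∖{q, p} = {s, r}

{s, r}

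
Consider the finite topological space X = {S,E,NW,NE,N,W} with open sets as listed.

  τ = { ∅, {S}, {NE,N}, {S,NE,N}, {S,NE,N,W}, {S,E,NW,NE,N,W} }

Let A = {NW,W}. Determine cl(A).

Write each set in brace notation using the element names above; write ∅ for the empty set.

{E,NW,W}

closure: X∖int(X∖A) = X∖{S,NE,N} = {E,NW,W}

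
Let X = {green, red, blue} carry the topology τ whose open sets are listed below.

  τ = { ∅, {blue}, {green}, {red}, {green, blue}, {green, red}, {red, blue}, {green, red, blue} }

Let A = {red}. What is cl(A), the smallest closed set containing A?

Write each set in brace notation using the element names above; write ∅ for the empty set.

{red}

X∖A={green, blue}, int(X∖A)={green, blue}, hence cl(A)={red}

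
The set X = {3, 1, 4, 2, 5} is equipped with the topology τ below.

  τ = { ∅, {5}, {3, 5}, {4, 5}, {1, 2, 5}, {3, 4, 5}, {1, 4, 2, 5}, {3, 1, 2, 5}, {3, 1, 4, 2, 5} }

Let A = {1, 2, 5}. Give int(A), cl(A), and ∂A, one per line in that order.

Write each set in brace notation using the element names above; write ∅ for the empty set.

open subsets of A: ∅, {5}, {1, 2, 5}; so int(A) = {1, 2, 5}
closure: X∖int(X∖A) = X∖∅ = {3, 1, 4, 2, 5}
∂A = {3, 1, 4, 2, 5} minus {1, 2, 5} = {3, 4}

int(A) = {1, 2, 5}
cl(A)  = {3, 1, 4, 2, 5}
∂A     = {3, 4}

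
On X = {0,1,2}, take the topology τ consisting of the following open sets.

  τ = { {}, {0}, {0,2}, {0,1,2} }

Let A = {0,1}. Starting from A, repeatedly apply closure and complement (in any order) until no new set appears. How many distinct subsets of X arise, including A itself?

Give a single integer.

closure: X∖int(X∖A) = X∖{} = {0,1,2}
Let k=closure and c=complement:
  1. A     = {0,1}
  2. kA    = {0,1,2}
  3. cA    = {2}
  4. ckA   = {}
  5. kcA   = {1,2}
  6. ckcA  = {0}
— saturated at 6

6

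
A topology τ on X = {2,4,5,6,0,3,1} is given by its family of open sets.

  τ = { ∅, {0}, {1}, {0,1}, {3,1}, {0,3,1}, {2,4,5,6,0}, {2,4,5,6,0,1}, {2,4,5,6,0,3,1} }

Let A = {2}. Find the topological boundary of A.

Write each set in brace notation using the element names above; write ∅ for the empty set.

U open, U⊆A: ∅. int(A) = ⋃ = ∅
X∖A={4,5,6,0,3,1}, int(X∖A)={0,3,1}, hence cl(A)={2,4,5,6}
∂A: remove int from cl → {2,4,5,6}

{2,4,5,6}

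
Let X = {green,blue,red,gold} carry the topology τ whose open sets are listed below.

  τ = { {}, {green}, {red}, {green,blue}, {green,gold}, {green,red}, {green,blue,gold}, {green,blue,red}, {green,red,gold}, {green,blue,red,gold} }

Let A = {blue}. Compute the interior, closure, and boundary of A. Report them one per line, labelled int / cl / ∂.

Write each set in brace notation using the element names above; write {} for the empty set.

int(A) = {}
cl(A)  = {blue}
∂A     = {blue}

interior: largest open inside A is {} (from {})
cl via duality: int({green,red,gold}) = {green,red,gold}, so X∖{green,red,gold} = {blue}
cl∖int = {blue}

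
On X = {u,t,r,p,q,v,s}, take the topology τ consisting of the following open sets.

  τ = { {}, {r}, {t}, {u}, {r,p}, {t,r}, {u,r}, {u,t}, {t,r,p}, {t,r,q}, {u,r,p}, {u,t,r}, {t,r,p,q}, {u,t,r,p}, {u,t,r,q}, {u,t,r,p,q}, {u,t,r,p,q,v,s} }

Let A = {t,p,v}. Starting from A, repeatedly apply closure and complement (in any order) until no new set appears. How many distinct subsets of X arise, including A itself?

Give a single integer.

8

complement {u,r,q,s}; its interior {u,r}; cl(A) = X∖{u,r} = {t,p,q,v,s}
With k = closure, c = complement:
  1. A     = {t,p,v}
  2. kA    = {t,p,q,v,s}
  3. cA    = {u,r,q,s}
  4. ckA   = {u,r}
  5. kcA   = {u,r,p,q,v,s}
  6. ckcA  = {t}
  7. kckcA = {t,q,v,s}
  8. ckckcA = {u,r,p}
k, c of each give nothing new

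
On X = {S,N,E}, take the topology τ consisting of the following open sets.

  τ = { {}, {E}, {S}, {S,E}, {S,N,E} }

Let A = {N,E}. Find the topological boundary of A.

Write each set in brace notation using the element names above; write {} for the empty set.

{N}

U open, U⊆A: {}, {E}. int(A) = ⋃ = {E}
X∖A={S}, int(X∖A)={S}, hence cl(A)={N,E}
∂A: remove int from cl → {N}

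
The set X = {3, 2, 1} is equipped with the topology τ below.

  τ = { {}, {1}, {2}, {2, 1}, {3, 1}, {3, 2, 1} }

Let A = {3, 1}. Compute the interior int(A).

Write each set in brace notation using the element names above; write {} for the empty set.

interior: largest open inside A is {3, 1} (from {}, {1}, {3, 1})

{3, 1}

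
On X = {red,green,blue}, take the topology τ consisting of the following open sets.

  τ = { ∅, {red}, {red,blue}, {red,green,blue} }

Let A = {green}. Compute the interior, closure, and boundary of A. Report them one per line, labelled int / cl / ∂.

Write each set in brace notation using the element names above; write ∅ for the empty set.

int(A) = ∅
cl(A)  = {green}
∂A     = {green}

interior: largest open inside A is ∅ (from ∅)
cl via duality: int({red,blue}) = {red,blue}, so X∖{red,blue} = {green}
cl∖int = {green}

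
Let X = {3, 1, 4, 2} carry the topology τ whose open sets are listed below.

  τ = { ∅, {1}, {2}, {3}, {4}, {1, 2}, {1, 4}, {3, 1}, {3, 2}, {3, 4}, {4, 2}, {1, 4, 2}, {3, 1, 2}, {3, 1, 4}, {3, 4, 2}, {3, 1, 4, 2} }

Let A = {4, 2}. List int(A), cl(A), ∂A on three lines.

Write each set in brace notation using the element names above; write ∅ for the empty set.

int(A) = {4, 2}
cl(A)  = {4, 2}
∂A     = ∅

opens ⊆ A: ∅, {4}, {2}, {4, 2}; union → int = {4, 2}
complement {3, 1}; its interior {3, 1}; cl(A) = X∖{3, 1} = {4, 2}
boundary = {4, 2} ∖ {4, 2} = ∅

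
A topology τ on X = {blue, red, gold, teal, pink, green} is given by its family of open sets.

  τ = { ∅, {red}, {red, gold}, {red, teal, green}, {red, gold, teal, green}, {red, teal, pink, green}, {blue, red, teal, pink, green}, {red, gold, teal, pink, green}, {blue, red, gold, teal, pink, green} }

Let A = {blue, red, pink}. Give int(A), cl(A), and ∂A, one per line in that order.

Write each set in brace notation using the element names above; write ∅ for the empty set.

int(A) = {red}
cl(A)  = {blue, red, gold, teal, pink, green}
∂A     = {blue, gold, teal, pink, green}

open subsets of A: ∅, {red}; so int(A) = {red}
closure: X∖int(X∖A) = X∖∅ = {blue, red, gold, teal, pink, green}
∂A = {blue, red, gold, teal, pink, green} minus {red} = {blue, gold, teal, pink, green}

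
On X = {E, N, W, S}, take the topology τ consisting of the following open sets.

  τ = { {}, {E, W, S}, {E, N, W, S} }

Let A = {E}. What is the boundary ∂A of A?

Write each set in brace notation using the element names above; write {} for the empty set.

U open, U⊆A: {}. int(A) = ⋃ = {}
X∖A={N, W, S}, int(X∖A)={}, hence cl(A)={E, N, W, S}
∂A: remove int from cl → {E, N, W, S}

{E, N, W, S}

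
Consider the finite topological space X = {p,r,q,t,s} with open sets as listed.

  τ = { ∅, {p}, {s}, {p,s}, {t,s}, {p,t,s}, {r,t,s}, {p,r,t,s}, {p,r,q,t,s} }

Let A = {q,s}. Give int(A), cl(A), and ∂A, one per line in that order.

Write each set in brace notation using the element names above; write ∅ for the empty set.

U open, U⊆A: ∅, {s}. int(A) = ⋃ = {s}
X∖A={p,r,t}, int(X∖A)={p}, hence cl(A)={r,q,t,s}
∂A: remove int from cl → {r,q,t}

int(A) = {s}
cl(A)  = {r,q,t,s}
∂A     = {r,q,t}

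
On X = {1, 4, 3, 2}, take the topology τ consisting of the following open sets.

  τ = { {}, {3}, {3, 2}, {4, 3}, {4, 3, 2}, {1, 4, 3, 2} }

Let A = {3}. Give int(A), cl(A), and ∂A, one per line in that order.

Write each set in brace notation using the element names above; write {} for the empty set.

U open, U⊆A: {}, {3}. int(A) = ⋃ = {3}
X∖A={1, 4, 2}, int(X∖A)={}, hence cl(A)={1, 4, 3, 2}
∂A: remove int from cl → {1, 4, 2}

int(A) = {3}
cl(A)  = {1, 4, 3, 2}
∂A     = {1, 4, 2}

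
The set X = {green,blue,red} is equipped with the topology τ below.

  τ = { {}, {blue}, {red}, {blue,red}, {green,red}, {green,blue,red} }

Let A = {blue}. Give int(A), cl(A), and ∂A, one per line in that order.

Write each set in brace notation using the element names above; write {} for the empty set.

U open, U⊆A: {}, {blue}. int(A) = ⋃ = {blue}
X∖A={green,red}, int(X∖A)={green,red}, hence cl(A)={blue}
∂A: remove int from cl → {}

int(A) = {blue}
cl(A)  = {blue}
∂A     = {}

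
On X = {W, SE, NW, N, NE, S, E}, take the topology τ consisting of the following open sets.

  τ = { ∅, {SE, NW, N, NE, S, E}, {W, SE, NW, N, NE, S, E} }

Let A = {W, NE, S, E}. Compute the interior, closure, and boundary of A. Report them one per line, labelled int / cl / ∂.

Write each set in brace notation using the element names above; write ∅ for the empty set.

U open, U⊆A: ∅. int(A) = ⋃ = ∅
X∖A={SE, NW, N}, int(X∖A)=∅, hence cl(A)={W, SE, NW, N, NE, S, E}
∂A: remove int from cl → {W, SE, NW, N, NE, S, E}

int(A) = ∅
cl(A)  = {W, SE, NW, N, NE, S, E}
∂A     = {W, SE, NW, N, NE, S, E}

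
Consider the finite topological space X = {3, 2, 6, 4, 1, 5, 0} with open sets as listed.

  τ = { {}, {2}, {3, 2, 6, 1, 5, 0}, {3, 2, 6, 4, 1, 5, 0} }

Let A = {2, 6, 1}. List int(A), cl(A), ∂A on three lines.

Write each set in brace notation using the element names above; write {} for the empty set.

U open, U⊆A: {}, {2}. int(A) = ⋃ = {2}
X∖A={3, 4, 5, 0}, int(X∖A)={}, hence cl(A)={3, 2, 6, 4, 1, 5, 0}
∂A: remove int from cl → {3, 6, 4, 1, 5, 0}

int(A) = {2}
cl(A)  = {3, 2, 6, 4, 1, 5, 0}
∂A     = {3, 6, 4, 1, 5, 0}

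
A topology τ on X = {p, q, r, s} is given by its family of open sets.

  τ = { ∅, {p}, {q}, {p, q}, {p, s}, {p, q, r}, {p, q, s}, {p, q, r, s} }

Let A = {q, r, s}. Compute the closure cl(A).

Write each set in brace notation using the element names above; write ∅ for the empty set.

{q, r, s}

cl via duality: int({p}) = {p}, so X∖{p} = {q, r, s}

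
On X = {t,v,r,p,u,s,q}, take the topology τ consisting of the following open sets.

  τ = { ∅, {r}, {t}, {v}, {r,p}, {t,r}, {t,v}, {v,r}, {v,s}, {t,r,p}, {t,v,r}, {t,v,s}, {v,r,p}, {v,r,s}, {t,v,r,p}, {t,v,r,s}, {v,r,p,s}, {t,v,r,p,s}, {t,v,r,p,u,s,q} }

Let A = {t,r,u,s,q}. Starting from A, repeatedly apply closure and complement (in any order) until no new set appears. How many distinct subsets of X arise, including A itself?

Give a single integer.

10

complement {v,p}; its interior {v}; cl(A) = X∖{v} = {t,r,p,u,s,q}
With k = closure, c = complement:
  1. A     = {t,r,u,s,q}
  2. kA    = {t,r,p,u,s,q}
  3. cA    = {v,p}
  4. ckA   = {v}
  5. kcA   = {v,p,u,s,q}
  6. kckA  = {v,u,s,q}
  7. ckcA  = {t,r}
  8. ckckA = {t,r,p}
  9. kckcA = {t,r,p,u,q}
  10. ckckcA = {v,s}
k, c of each give nothing new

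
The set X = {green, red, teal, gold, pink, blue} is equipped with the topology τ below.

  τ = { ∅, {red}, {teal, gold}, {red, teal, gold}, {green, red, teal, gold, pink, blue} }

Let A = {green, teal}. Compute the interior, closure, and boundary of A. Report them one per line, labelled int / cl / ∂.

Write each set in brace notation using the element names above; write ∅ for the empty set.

int(A) = ∅
cl(A)  = {green, teal, gold, pink, blue}
∂A     = {green, teal, gold, pink, blue}

U open, U⊆A: ∅. int(A) = ⋃ = ∅
X∖A={red, gold, pink, blue}, int(X∖A)={red}, hence cl(A)={green, teal, gold, pink, blue}
∂A: remove int from cl → {green, teal, gold, pink, blue}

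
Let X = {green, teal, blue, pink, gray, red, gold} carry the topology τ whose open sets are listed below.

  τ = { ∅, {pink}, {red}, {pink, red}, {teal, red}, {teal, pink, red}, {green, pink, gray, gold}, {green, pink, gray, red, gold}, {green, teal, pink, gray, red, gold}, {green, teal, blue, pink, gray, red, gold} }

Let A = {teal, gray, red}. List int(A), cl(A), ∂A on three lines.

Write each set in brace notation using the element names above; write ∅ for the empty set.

open subsets of A: ∅, {red}, {teal, red}; so int(A) = {teal, red}
closure: X∖int(X∖A) = X∖{pink} = {green, teal, blue, gray, red, gold}
∂A = {green, teal, blue, gray, red, gold} minus {teal, red} = {green, blue, gray, gold}

int(A) = {teal, red}
cl(A)  = {green, teal, blue, gray, red, gold}
∂A     = {green, blue, gray, gold}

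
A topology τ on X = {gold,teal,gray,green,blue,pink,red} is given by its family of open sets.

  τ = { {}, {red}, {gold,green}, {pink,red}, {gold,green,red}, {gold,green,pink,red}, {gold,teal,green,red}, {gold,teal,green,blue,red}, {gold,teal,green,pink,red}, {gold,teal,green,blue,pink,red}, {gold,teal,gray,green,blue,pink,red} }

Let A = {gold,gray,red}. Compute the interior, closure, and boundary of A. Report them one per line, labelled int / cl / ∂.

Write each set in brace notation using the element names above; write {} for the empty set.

interior: largest open inside A is {red} (from {}, {red})
cl via duality: int({teal,green,blue,pink}) = {}, so X∖{} = {gold,teal,gray,green,blue,pink,red}
cl∖int = {gold,teal,gray,green,blue,pink}

int(A) = {red}
cl(A)  = {gold,teal,gray,green,blue,pink,red}
∂A     = {gold,teal,gray,green,blue,pink}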